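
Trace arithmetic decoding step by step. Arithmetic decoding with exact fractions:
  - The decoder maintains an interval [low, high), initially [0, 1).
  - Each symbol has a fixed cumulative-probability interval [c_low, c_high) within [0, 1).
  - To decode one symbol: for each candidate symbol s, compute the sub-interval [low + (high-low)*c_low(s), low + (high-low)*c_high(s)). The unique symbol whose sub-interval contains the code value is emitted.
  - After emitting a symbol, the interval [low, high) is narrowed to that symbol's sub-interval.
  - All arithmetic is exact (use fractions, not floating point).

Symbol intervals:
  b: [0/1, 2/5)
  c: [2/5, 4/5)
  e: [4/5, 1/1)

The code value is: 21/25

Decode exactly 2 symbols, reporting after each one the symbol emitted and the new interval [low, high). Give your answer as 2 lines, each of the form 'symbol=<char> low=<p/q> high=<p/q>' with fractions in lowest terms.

Answer: symbol=e low=4/5 high=1/1
symbol=b low=4/5 high=22/25

Derivation:
Step 1: interval [0/1, 1/1), width = 1/1 - 0/1 = 1/1
  'b': [0/1 + 1/1*0/1, 0/1 + 1/1*2/5) = [0/1, 2/5)
  'c': [0/1 + 1/1*2/5, 0/1 + 1/1*4/5) = [2/5, 4/5)
  'e': [0/1 + 1/1*4/5, 0/1 + 1/1*1/1) = [4/5, 1/1) <- contains code 21/25
  emit 'e', narrow to [4/5, 1/1)
Step 2: interval [4/5, 1/1), width = 1/1 - 4/5 = 1/5
  'b': [4/5 + 1/5*0/1, 4/5 + 1/5*2/5) = [4/5, 22/25) <- contains code 21/25
  'c': [4/5 + 1/5*2/5, 4/5 + 1/5*4/5) = [22/25, 24/25)
  'e': [4/5 + 1/5*4/5, 4/5 + 1/5*1/1) = [24/25, 1/1)
  emit 'b', narrow to [4/5, 22/25)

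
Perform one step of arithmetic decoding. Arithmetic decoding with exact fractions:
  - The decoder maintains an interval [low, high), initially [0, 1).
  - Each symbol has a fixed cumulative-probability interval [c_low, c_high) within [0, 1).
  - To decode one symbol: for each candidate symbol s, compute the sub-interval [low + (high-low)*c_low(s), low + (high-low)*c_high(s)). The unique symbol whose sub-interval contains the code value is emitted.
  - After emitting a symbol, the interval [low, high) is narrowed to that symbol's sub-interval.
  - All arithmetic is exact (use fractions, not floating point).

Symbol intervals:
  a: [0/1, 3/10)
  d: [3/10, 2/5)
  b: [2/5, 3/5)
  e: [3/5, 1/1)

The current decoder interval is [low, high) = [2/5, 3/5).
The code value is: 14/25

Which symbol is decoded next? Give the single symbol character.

Interval width = high − low = 3/5 − 2/5 = 1/5
Scaled code = (code − low) / width = (14/25 − 2/5) / 1/5 = 4/5
  a: [0/1, 3/10) 
  d: [3/10, 2/5) 
  b: [2/5, 3/5) 
  e: [3/5, 1/1) ← scaled code falls here ✓

Answer: e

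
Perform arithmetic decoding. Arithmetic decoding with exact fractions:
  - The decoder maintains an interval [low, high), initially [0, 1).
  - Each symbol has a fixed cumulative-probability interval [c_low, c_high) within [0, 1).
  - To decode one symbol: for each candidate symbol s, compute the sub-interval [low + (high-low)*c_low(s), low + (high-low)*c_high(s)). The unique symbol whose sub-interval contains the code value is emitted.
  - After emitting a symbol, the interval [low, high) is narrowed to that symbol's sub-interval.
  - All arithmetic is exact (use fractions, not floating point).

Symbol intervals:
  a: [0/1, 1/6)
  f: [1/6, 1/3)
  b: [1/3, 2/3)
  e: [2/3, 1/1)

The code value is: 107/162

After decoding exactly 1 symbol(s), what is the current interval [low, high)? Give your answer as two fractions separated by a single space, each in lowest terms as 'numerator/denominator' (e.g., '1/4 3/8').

Answer: 1/3 2/3

Derivation:
Step 1: interval [0/1, 1/1), width = 1/1 - 0/1 = 1/1
  'a': [0/1 + 1/1*0/1, 0/1 + 1/1*1/6) = [0/1, 1/6)
  'f': [0/1 + 1/1*1/6, 0/1 + 1/1*1/3) = [1/6, 1/3)
  'b': [0/1 + 1/1*1/3, 0/1 + 1/1*2/3) = [1/3, 2/3) <- contains code 107/162
  'e': [0/1 + 1/1*2/3, 0/1 + 1/1*1/1) = [2/3, 1/1)
  emit 'b', narrow to [1/3, 2/3)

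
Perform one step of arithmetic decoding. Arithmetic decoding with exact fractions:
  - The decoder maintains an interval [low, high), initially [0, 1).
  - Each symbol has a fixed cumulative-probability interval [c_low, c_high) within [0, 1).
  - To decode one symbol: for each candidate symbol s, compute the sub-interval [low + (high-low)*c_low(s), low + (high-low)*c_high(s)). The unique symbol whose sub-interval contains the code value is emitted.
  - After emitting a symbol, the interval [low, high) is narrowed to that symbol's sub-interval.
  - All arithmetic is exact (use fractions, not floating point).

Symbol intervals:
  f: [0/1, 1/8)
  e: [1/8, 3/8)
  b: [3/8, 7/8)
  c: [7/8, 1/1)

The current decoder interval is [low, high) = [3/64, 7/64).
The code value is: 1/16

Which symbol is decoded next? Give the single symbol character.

Answer: e

Derivation:
Interval width = high − low = 7/64 − 3/64 = 1/16
Scaled code = (code − low) / width = (1/16 − 3/64) / 1/16 = 1/4
  f: [0/1, 1/8) 
  e: [1/8, 3/8) ← scaled code falls here ✓
  b: [3/8, 7/8) 
  c: [7/8, 1/1) 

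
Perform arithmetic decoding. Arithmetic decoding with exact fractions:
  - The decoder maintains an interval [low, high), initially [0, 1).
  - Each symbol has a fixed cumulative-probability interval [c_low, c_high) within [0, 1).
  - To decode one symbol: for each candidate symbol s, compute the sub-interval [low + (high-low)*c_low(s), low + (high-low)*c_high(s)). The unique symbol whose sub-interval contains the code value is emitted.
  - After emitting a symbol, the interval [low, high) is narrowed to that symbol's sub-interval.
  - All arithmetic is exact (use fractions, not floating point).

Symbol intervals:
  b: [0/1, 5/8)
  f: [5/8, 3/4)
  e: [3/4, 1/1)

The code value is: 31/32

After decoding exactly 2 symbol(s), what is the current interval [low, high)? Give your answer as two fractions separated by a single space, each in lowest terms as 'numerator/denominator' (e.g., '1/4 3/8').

Answer: 15/16 1/1

Derivation:
Step 1: interval [0/1, 1/1), width = 1/1 - 0/1 = 1/1
  'b': [0/1 + 1/1*0/1, 0/1 + 1/1*5/8) = [0/1, 5/8)
  'f': [0/1 + 1/1*5/8, 0/1 + 1/1*3/4) = [5/8, 3/4)
  'e': [0/1 + 1/1*3/4, 0/1 + 1/1*1/1) = [3/4, 1/1) <- contains code 31/32
  emit 'e', narrow to [3/4, 1/1)
Step 2: interval [3/4, 1/1), width = 1/1 - 3/4 = 1/4
  'b': [3/4 + 1/4*0/1, 3/4 + 1/4*5/8) = [3/4, 29/32)
  'f': [3/4 + 1/4*5/8, 3/4 + 1/4*3/4) = [29/32, 15/16)
  'e': [3/4 + 1/4*3/4, 3/4 + 1/4*1/1) = [15/16, 1/1) <- contains code 31/32
  emit 'e', narrow to [15/16, 1/1)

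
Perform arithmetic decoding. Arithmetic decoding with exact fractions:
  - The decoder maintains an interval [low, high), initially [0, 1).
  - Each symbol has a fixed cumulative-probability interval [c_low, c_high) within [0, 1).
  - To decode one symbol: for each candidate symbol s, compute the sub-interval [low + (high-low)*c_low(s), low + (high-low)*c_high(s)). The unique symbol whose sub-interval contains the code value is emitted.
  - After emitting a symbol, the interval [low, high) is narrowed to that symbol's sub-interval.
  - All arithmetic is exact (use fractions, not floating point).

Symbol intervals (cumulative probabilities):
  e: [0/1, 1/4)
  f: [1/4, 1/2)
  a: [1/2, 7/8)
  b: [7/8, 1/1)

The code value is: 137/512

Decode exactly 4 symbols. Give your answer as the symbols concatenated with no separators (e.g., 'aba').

Step 1: interval [0/1, 1/1), width = 1/1 - 0/1 = 1/1
  'e': [0/1 + 1/1*0/1, 0/1 + 1/1*1/4) = [0/1, 1/4)
  'f': [0/1 + 1/1*1/4, 0/1 + 1/1*1/2) = [1/4, 1/2) <- contains code 137/512
  'a': [0/1 + 1/1*1/2, 0/1 + 1/1*7/8) = [1/2, 7/8)
  'b': [0/1 + 1/1*7/8, 0/1 + 1/1*1/1) = [7/8, 1/1)
  emit 'f', narrow to [1/4, 1/2)
Step 2: interval [1/4, 1/2), width = 1/2 - 1/4 = 1/4
  'e': [1/4 + 1/4*0/1, 1/4 + 1/4*1/4) = [1/4, 5/16) <- contains code 137/512
  'f': [1/4 + 1/4*1/4, 1/4 + 1/4*1/2) = [5/16, 3/8)
  'a': [1/4 + 1/4*1/2, 1/4 + 1/4*7/8) = [3/8, 15/32)
  'b': [1/4 + 1/4*7/8, 1/4 + 1/4*1/1) = [15/32, 1/2)
  emit 'e', narrow to [1/4, 5/16)
Step 3: interval [1/4, 5/16), width = 5/16 - 1/4 = 1/16
  'e': [1/4 + 1/16*0/1, 1/4 + 1/16*1/4) = [1/4, 17/64)
  'f': [1/4 + 1/16*1/4, 1/4 + 1/16*1/2) = [17/64, 9/32) <- contains code 137/512
  'a': [1/4 + 1/16*1/2, 1/4 + 1/16*7/8) = [9/32, 39/128)
  'b': [1/4 + 1/16*7/8, 1/4 + 1/16*1/1) = [39/128, 5/16)
  emit 'f', narrow to [17/64, 9/32)
Step 4: interval [17/64, 9/32), width = 9/32 - 17/64 = 1/64
  'e': [17/64 + 1/64*0/1, 17/64 + 1/64*1/4) = [17/64, 69/256) <- contains code 137/512
  'f': [17/64 + 1/64*1/4, 17/64 + 1/64*1/2) = [69/256, 35/128)
  'a': [17/64 + 1/64*1/2, 17/64 + 1/64*7/8) = [35/128, 143/512)
  'b': [17/64 + 1/64*7/8, 17/64 + 1/64*1/1) = [143/512, 9/32)
  emit 'e', narrow to [17/64, 69/256)

Answer: fefe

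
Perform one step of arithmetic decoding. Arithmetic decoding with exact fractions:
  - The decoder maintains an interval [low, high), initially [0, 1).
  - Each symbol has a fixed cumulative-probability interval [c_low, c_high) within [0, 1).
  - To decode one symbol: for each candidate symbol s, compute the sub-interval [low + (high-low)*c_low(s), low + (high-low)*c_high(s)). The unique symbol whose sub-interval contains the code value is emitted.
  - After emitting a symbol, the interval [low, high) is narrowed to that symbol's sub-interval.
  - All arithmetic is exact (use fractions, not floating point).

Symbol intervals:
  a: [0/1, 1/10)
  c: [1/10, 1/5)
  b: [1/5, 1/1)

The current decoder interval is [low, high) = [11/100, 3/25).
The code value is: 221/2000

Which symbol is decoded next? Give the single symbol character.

Answer: a

Derivation:
Interval width = high − low = 3/25 − 11/100 = 1/100
Scaled code = (code − low) / width = (221/2000 − 11/100) / 1/100 = 1/20
  a: [0/1, 1/10) ← scaled code falls here ✓
  c: [1/10, 1/5) 
  b: [1/5, 1/1) 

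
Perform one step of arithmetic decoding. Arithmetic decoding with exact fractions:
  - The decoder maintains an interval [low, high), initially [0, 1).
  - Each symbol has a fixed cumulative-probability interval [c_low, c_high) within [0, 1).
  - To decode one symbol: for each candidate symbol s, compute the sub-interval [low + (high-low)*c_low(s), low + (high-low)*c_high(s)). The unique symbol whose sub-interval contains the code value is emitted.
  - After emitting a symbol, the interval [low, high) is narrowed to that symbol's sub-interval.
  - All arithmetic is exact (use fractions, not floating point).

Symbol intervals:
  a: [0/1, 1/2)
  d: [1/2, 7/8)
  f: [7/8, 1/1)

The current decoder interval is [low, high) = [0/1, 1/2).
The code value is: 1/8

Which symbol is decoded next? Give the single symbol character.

Answer: a

Derivation:
Interval width = high − low = 1/2 − 0/1 = 1/2
Scaled code = (code − low) / width = (1/8 − 0/1) / 1/2 = 1/4
  a: [0/1, 1/2) ← scaled code falls here ✓
  d: [1/2, 7/8) 
  f: [7/8, 1/1) 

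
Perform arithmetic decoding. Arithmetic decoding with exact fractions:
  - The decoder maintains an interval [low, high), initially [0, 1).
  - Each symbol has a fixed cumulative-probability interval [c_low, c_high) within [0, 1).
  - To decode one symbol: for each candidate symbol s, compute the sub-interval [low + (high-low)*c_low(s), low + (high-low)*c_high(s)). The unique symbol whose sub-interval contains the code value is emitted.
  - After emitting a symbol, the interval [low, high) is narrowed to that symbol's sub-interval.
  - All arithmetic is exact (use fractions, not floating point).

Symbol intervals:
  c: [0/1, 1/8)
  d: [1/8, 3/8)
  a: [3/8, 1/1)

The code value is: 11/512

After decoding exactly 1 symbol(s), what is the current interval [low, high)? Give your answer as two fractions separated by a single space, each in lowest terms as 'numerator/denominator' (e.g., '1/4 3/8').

Step 1: interval [0/1, 1/1), width = 1/1 - 0/1 = 1/1
  'c': [0/1 + 1/1*0/1, 0/1 + 1/1*1/8) = [0/1, 1/8) <- contains code 11/512
  'd': [0/1 + 1/1*1/8, 0/1 + 1/1*3/8) = [1/8, 3/8)
  'a': [0/1 + 1/1*3/8, 0/1 + 1/1*1/1) = [3/8, 1/1)
  emit 'c', narrow to [0/1, 1/8)

Answer: 0/1 1/8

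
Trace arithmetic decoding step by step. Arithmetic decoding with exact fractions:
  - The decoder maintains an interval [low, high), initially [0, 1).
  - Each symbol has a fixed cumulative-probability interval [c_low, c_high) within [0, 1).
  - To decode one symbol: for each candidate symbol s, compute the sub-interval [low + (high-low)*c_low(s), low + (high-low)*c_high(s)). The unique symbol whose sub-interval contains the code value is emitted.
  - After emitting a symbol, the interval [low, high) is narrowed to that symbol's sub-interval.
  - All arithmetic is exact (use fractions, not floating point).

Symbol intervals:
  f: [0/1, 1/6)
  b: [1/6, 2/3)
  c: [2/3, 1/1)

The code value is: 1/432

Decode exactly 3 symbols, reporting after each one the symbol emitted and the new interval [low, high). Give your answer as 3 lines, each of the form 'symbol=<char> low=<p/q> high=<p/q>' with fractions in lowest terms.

Answer: symbol=f low=0/1 high=1/6
symbol=f low=0/1 high=1/36
symbol=f low=0/1 high=1/216

Derivation:
Step 1: interval [0/1, 1/1), width = 1/1 - 0/1 = 1/1
  'f': [0/1 + 1/1*0/1, 0/1 + 1/1*1/6) = [0/1, 1/6) <- contains code 1/432
  'b': [0/1 + 1/1*1/6, 0/1 + 1/1*2/3) = [1/6, 2/3)
  'c': [0/1 + 1/1*2/3, 0/1 + 1/1*1/1) = [2/3, 1/1)
  emit 'f', narrow to [0/1, 1/6)
Step 2: interval [0/1, 1/6), width = 1/6 - 0/1 = 1/6
  'f': [0/1 + 1/6*0/1, 0/1 + 1/6*1/6) = [0/1, 1/36) <- contains code 1/432
  'b': [0/1 + 1/6*1/6, 0/1 + 1/6*2/3) = [1/36, 1/9)
  'c': [0/1 + 1/6*2/3, 0/1 + 1/6*1/1) = [1/9, 1/6)
  emit 'f', narrow to [0/1, 1/36)
Step 3: interval [0/1, 1/36), width = 1/36 - 0/1 = 1/36
  'f': [0/1 + 1/36*0/1, 0/1 + 1/36*1/6) = [0/1, 1/216) <- contains code 1/432
  'b': [0/1 + 1/36*1/6, 0/1 + 1/36*2/3) = [1/216, 1/54)
  'c': [0/1 + 1/36*2/3, 0/1 + 1/36*1/1) = [1/54, 1/36)
  emit 'f', narrow to [0/1, 1/216)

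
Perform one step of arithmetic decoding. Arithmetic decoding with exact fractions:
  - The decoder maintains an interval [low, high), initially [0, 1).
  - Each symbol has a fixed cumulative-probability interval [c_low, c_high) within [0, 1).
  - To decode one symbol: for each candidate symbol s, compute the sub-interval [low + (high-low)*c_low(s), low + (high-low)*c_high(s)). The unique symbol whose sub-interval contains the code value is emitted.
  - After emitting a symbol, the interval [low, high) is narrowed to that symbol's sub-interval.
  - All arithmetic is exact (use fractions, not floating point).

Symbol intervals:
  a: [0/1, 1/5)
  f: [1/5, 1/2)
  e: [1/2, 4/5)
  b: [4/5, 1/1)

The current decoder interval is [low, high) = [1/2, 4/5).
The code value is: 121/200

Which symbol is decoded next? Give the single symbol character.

Interval width = high − low = 4/5 − 1/2 = 3/10
Scaled code = (code − low) / width = (121/200 − 1/2) / 3/10 = 7/20
  a: [0/1, 1/5) 
  f: [1/5, 1/2) ← scaled code falls here ✓
  e: [1/2, 4/5) 
  b: [4/5, 1/1) 

Answer: f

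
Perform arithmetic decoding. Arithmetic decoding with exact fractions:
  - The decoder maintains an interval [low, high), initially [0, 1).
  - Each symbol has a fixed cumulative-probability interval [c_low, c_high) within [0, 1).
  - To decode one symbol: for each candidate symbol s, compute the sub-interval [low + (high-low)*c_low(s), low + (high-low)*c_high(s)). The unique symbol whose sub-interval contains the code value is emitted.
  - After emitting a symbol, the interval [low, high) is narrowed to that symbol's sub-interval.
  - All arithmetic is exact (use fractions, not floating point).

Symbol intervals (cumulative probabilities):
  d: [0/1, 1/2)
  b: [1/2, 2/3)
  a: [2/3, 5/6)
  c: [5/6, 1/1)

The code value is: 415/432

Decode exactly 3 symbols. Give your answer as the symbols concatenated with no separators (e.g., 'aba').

Answer: cab

Derivation:
Step 1: interval [0/1, 1/1), width = 1/1 - 0/1 = 1/1
  'd': [0/1 + 1/1*0/1, 0/1 + 1/1*1/2) = [0/1, 1/2)
  'b': [0/1 + 1/1*1/2, 0/1 + 1/1*2/3) = [1/2, 2/3)
  'a': [0/1 + 1/1*2/3, 0/1 + 1/1*5/6) = [2/3, 5/6)
  'c': [0/1 + 1/1*5/6, 0/1 + 1/1*1/1) = [5/6, 1/1) <- contains code 415/432
  emit 'c', narrow to [5/6, 1/1)
Step 2: interval [5/6, 1/1), width = 1/1 - 5/6 = 1/6
  'd': [5/6 + 1/6*0/1, 5/6 + 1/6*1/2) = [5/6, 11/12)
  'b': [5/6 + 1/6*1/2, 5/6 + 1/6*2/3) = [11/12, 17/18)
  'a': [5/6 + 1/6*2/3, 5/6 + 1/6*5/6) = [17/18, 35/36) <- contains code 415/432
  'c': [5/6 + 1/6*5/6, 5/6 + 1/6*1/1) = [35/36, 1/1)
  emit 'a', narrow to [17/18, 35/36)
Step 3: interval [17/18, 35/36), width = 35/36 - 17/18 = 1/36
  'd': [17/18 + 1/36*0/1, 17/18 + 1/36*1/2) = [17/18, 23/24)
  'b': [17/18 + 1/36*1/2, 17/18 + 1/36*2/3) = [23/24, 26/27) <- contains code 415/432
  'a': [17/18 + 1/36*2/3, 17/18 + 1/36*5/6) = [26/27, 209/216)
  'c': [17/18 + 1/36*5/6, 17/18 + 1/36*1/1) = [209/216, 35/36)
  emit 'b', narrow to [23/24, 26/27)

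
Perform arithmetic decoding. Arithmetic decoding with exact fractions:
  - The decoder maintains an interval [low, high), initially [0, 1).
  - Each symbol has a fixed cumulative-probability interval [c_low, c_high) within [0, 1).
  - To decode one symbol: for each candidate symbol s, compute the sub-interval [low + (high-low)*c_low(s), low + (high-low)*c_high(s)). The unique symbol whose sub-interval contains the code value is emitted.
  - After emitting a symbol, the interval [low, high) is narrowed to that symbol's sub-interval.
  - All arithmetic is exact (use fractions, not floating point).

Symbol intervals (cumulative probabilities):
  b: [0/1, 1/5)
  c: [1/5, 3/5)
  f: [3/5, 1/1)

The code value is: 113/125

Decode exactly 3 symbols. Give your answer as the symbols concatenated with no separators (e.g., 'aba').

Answer: ffc

Derivation:
Step 1: interval [0/1, 1/1), width = 1/1 - 0/1 = 1/1
  'b': [0/1 + 1/1*0/1, 0/1 + 1/1*1/5) = [0/1, 1/5)
  'c': [0/1 + 1/1*1/5, 0/1 + 1/1*3/5) = [1/5, 3/5)
  'f': [0/1 + 1/1*3/5, 0/1 + 1/1*1/1) = [3/5, 1/1) <- contains code 113/125
  emit 'f', narrow to [3/5, 1/1)
Step 2: interval [3/5, 1/1), width = 1/1 - 3/5 = 2/5
  'b': [3/5 + 2/5*0/1, 3/5 + 2/5*1/5) = [3/5, 17/25)
  'c': [3/5 + 2/5*1/5, 3/5 + 2/5*3/5) = [17/25, 21/25)
  'f': [3/5 + 2/5*3/5, 3/5 + 2/5*1/1) = [21/25, 1/1) <- contains code 113/125
  emit 'f', narrow to [21/25, 1/1)
Step 3: interval [21/25, 1/1), width = 1/1 - 21/25 = 4/25
  'b': [21/25 + 4/25*0/1, 21/25 + 4/25*1/5) = [21/25, 109/125)
  'c': [21/25 + 4/25*1/5, 21/25 + 4/25*3/5) = [109/125, 117/125) <- contains code 113/125
  'f': [21/25 + 4/25*3/5, 21/25 + 4/25*1/1) = [117/125, 1/1)
  emit 'c', narrow to [109/125, 117/125)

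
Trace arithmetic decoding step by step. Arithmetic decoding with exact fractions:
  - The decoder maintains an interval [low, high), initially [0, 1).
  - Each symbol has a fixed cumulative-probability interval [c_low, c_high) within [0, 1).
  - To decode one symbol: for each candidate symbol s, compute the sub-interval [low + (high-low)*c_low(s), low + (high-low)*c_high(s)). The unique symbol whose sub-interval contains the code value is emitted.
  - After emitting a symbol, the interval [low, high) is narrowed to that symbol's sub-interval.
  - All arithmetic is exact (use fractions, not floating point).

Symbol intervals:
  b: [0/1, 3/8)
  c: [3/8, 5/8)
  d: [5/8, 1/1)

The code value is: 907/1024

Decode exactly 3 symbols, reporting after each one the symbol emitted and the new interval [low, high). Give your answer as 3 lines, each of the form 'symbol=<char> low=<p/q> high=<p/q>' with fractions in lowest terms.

Answer: symbol=d low=5/8 high=1/1
symbol=d low=55/64 high=1/1
symbol=b low=55/64 high=467/512

Derivation:
Step 1: interval [0/1, 1/1), width = 1/1 - 0/1 = 1/1
  'b': [0/1 + 1/1*0/1, 0/1 + 1/1*3/8) = [0/1, 3/8)
  'c': [0/1 + 1/1*3/8, 0/1 + 1/1*5/8) = [3/8, 5/8)
  'd': [0/1 + 1/1*5/8, 0/1 + 1/1*1/1) = [5/8, 1/1) <- contains code 907/1024
  emit 'd', narrow to [5/8, 1/1)
Step 2: interval [5/8, 1/1), width = 1/1 - 5/8 = 3/8
  'b': [5/8 + 3/8*0/1, 5/8 + 3/8*3/8) = [5/8, 49/64)
  'c': [5/8 + 3/8*3/8, 5/8 + 3/8*5/8) = [49/64, 55/64)
  'd': [5/8 + 3/8*5/8, 5/8 + 3/8*1/1) = [55/64, 1/1) <- contains code 907/1024
  emit 'd', narrow to [55/64, 1/1)
Step 3: interval [55/64, 1/1), width = 1/1 - 55/64 = 9/64
  'b': [55/64 + 9/64*0/1, 55/64 + 9/64*3/8) = [55/64, 467/512) <- contains code 907/1024
  'c': [55/64 + 9/64*3/8, 55/64 + 9/64*5/8) = [467/512, 485/512)
  'd': [55/64 + 9/64*5/8, 55/64 + 9/64*1/1) = [485/512, 1/1)
  emit 'b', narrow to [55/64, 467/512)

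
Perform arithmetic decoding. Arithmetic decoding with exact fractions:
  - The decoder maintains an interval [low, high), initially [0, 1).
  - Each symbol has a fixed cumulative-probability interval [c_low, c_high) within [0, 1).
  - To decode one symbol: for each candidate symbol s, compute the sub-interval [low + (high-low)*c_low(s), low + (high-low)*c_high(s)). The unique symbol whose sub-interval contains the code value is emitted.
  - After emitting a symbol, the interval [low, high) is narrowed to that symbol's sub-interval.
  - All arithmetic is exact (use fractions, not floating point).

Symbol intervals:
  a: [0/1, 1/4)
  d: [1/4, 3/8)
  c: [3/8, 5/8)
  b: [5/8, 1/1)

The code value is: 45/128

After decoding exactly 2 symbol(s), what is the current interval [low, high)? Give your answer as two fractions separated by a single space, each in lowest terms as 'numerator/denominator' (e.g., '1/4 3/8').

Step 1: interval [0/1, 1/1), width = 1/1 - 0/1 = 1/1
  'a': [0/1 + 1/1*0/1, 0/1 + 1/1*1/4) = [0/1, 1/4)
  'd': [0/1 + 1/1*1/4, 0/1 + 1/1*3/8) = [1/4, 3/8) <- contains code 45/128
  'c': [0/1 + 1/1*3/8, 0/1 + 1/1*5/8) = [3/8, 5/8)
  'b': [0/1 + 1/1*5/8, 0/1 + 1/1*1/1) = [5/8, 1/1)
  emit 'd', narrow to [1/4, 3/8)
Step 2: interval [1/4, 3/8), width = 3/8 - 1/4 = 1/8
  'a': [1/4 + 1/8*0/1, 1/4 + 1/8*1/4) = [1/4, 9/32)
  'd': [1/4 + 1/8*1/4, 1/4 + 1/8*3/8) = [9/32, 19/64)
  'c': [1/4 + 1/8*3/8, 1/4 + 1/8*5/8) = [19/64, 21/64)
  'b': [1/4 + 1/8*5/8, 1/4 + 1/8*1/1) = [21/64, 3/8) <- contains code 45/128
  emit 'b', narrow to [21/64, 3/8)

Answer: 21/64 3/8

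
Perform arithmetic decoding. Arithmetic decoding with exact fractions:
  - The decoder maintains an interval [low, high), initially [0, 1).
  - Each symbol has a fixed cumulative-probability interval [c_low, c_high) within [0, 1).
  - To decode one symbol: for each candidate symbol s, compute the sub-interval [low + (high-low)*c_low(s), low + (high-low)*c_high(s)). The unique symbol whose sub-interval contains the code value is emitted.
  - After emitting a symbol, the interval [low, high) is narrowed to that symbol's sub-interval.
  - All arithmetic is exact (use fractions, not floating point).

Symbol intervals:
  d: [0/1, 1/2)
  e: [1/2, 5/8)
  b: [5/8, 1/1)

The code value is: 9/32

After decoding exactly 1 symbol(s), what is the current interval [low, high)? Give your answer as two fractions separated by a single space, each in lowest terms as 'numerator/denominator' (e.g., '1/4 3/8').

Answer: 0/1 1/2

Derivation:
Step 1: interval [0/1, 1/1), width = 1/1 - 0/1 = 1/1
  'd': [0/1 + 1/1*0/1, 0/1 + 1/1*1/2) = [0/1, 1/2) <- contains code 9/32
  'e': [0/1 + 1/1*1/2, 0/1 + 1/1*5/8) = [1/2, 5/8)
  'b': [0/1 + 1/1*5/8, 0/1 + 1/1*1/1) = [5/8, 1/1)
  emit 'd', narrow to [0/1, 1/2)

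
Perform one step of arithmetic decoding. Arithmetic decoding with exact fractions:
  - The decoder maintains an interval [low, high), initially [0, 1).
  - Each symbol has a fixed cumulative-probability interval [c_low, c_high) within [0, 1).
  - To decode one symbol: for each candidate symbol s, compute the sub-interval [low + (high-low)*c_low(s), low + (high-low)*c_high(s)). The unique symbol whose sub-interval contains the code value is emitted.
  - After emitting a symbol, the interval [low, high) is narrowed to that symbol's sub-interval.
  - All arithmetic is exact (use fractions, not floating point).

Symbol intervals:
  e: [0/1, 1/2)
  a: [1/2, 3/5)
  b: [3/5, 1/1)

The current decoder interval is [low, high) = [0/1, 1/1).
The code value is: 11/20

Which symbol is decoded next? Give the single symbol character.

Interval width = high − low = 1/1 − 0/1 = 1/1
Scaled code = (code − low) / width = (11/20 − 0/1) / 1/1 = 11/20
  e: [0/1, 1/2) 
  a: [1/2, 3/5) ← scaled code falls here ✓
  b: [3/5, 1/1) 

Answer: a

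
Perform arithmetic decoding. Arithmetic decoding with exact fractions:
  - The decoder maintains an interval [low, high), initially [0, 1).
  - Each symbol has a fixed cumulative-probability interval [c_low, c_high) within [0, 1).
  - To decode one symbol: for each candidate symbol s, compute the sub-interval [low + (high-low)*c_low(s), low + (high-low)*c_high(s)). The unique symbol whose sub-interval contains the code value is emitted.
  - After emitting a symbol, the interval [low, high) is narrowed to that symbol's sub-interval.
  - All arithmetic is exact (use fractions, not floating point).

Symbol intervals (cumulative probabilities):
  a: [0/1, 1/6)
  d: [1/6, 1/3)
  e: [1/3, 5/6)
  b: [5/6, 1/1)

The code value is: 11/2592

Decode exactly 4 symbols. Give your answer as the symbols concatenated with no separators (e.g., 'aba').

Answer: aaab

Derivation:
Step 1: interval [0/1, 1/1), width = 1/1 - 0/1 = 1/1
  'a': [0/1 + 1/1*0/1, 0/1 + 1/1*1/6) = [0/1, 1/6) <- contains code 11/2592
  'd': [0/1 + 1/1*1/6, 0/1 + 1/1*1/3) = [1/6, 1/3)
  'e': [0/1 + 1/1*1/3, 0/1 + 1/1*5/6) = [1/3, 5/6)
  'b': [0/1 + 1/1*5/6, 0/1 + 1/1*1/1) = [5/6, 1/1)
  emit 'a', narrow to [0/1, 1/6)
Step 2: interval [0/1, 1/6), width = 1/6 - 0/1 = 1/6
  'a': [0/1 + 1/6*0/1, 0/1 + 1/6*1/6) = [0/1, 1/36) <- contains code 11/2592
  'd': [0/1 + 1/6*1/6, 0/1 + 1/6*1/3) = [1/36, 1/18)
  'e': [0/1 + 1/6*1/3, 0/1 + 1/6*5/6) = [1/18, 5/36)
  'b': [0/1 + 1/6*5/6, 0/1 + 1/6*1/1) = [5/36, 1/6)
  emit 'a', narrow to [0/1, 1/36)
Step 3: interval [0/1, 1/36), width = 1/36 - 0/1 = 1/36
  'a': [0/1 + 1/36*0/1, 0/1 + 1/36*1/6) = [0/1, 1/216) <- contains code 11/2592
  'd': [0/1 + 1/36*1/6, 0/1 + 1/36*1/3) = [1/216, 1/108)
  'e': [0/1 + 1/36*1/3, 0/1 + 1/36*5/6) = [1/108, 5/216)
  'b': [0/1 + 1/36*5/6, 0/1 + 1/36*1/1) = [5/216, 1/36)
  emit 'a', narrow to [0/1, 1/216)
Step 4: interval [0/1, 1/216), width = 1/216 - 0/1 = 1/216
  'a': [0/1 + 1/216*0/1, 0/1 + 1/216*1/6) = [0/1, 1/1296)
  'd': [0/1 + 1/216*1/6, 0/1 + 1/216*1/3) = [1/1296, 1/648)
  'e': [0/1 + 1/216*1/3, 0/1 + 1/216*5/6) = [1/648, 5/1296)
  'b': [0/1 + 1/216*5/6, 0/1 + 1/216*1/1) = [5/1296, 1/216) <- contains code 11/2592
  emit 'b', narrow to [5/1296, 1/216)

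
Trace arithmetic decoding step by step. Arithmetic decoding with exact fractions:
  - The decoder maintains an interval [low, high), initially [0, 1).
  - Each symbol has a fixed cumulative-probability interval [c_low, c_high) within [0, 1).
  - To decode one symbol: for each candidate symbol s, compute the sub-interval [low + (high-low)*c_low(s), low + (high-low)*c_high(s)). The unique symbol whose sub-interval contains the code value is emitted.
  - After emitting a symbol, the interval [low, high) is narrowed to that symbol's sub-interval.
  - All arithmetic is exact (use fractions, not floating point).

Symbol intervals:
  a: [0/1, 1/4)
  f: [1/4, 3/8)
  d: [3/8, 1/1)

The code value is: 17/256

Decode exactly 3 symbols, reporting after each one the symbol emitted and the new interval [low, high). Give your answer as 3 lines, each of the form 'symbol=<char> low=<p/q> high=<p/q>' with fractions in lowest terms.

Answer: symbol=a low=0/1 high=1/4
symbol=f low=1/16 high=3/32
symbol=a low=1/16 high=9/128

Derivation:
Step 1: interval [0/1, 1/1), width = 1/1 - 0/1 = 1/1
  'a': [0/1 + 1/1*0/1, 0/1 + 1/1*1/4) = [0/1, 1/4) <- contains code 17/256
  'f': [0/1 + 1/1*1/4, 0/1 + 1/1*3/8) = [1/4, 3/8)
  'd': [0/1 + 1/1*3/8, 0/1 + 1/1*1/1) = [3/8, 1/1)
  emit 'a', narrow to [0/1, 1/4)
Step 2: interval [0/1, 1/4), width = 1/4 - 0/1 = 1/4
  'a': [0/1 + 1/4*0/1, 0/1 + 1/4*1/4) = [0/1, 1/16)
  'f': [0/1 + 1/4*1/4, 0/1 + 1/4*3/8) = [1/16, 3/32) <- contains code 17/256
  'd': [0/1 + 1/4*3/8, 0/1 + 1/4*1/1) = [3/32, 1/4)
  emit 'f', narrow to [1/16, 3/32)
Step 3: interval [1/16, 3/32), width = 3/32 - 1/16 = 1/32
  'a': [1/16 + 1/32*0/1, 1/16 + 1/32*1/4) = [1/16, 9/128) <- contains code 17/256
  'f': [1/16 + 1/32*1/4, 1/16 + 1/32*3/8) = [9/128, 19/256)
  'd': [1/16 + 1/32*3/8, 1/16 + 1/32*1/1) = [19/256, 3/32)
  emit 'a', narrow to [1/16, 9/128)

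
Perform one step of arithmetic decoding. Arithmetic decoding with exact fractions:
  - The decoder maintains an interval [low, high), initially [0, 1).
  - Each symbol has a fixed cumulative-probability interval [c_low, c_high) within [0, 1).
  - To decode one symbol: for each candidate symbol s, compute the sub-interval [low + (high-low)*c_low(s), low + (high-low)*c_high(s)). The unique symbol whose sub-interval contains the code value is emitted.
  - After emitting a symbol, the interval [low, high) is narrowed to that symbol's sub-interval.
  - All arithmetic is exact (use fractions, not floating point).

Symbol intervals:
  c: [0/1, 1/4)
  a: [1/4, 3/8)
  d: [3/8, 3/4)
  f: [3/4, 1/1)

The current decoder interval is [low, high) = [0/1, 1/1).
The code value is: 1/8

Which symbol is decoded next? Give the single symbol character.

Answer: c

Derivation:
Interval width = high − low = 1/1 − 0/1 = 1/1
Scaled code = (code − low) / width = (1/8 − 0/1) / 1/1 = 1/8
  c: [0/1, 1/4) ← scaled code falls here ✓
  a: [1/4, 3/8) 
  d: [3/8, 3/4) 
  f: [3/4, 1/1) 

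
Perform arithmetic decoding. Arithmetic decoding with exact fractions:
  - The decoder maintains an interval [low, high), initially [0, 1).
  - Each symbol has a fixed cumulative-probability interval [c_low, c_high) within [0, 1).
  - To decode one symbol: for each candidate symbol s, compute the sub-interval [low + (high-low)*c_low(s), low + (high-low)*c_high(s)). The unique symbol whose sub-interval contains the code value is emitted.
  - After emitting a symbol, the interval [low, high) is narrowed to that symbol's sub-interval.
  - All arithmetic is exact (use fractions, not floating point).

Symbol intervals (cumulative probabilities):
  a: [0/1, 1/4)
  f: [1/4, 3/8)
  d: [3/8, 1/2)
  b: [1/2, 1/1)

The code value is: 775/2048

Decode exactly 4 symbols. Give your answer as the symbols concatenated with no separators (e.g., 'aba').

Answer: daad

Derivation:
Step 1: interval [0/1, 1/1), width = 1/1 - 0/1 = 1/1
  'a': [0/1 + 1/1*0/1, 0/1 + 1/1*1/4) = [0/1, 1/4)
  'f': [0/1 + 1/1*1/4, 0/1 + 1/1*3/8) = [1/4, 3/8)
  'd': [0/1 + 1/1*3/8, 0/1 + 1/1*1/2) = [3/8, 1/2) <- contains code 775/2048
  'b': [0/1 + 1/1*1/2, 0/1 + 1/1*1/1) = [1/2, 1/1)
  emit 'd', narrow to [3/8, 1/2)
Step 2: interval [3/8, 1/2), width = 1/2 - 3/8 = 1/8
  'a': [3/8 + 1/8*0/1, 3/8 + 1/8*1/4) = [3/8, 13/32) <- contains code 775/2048
  'f': [3/8 + 1/8*1/4, 3/8 + 1/8*3/8) = [13/32, 27/64)
  'd': [3/8 + 1/8*3/8, 3/8 + 1/8*1/2) = [27/64, 7/16)
  'b': [3/8 + 1/8*1/2, 3/8 + 1/8*1/1) = [7/16, 1/2)
  emit 'a', narrow to [3/8, 13/32)
Step 3: interval [3/8, 13/32), width = 13/32 - 3/8 = 1/32
  'a': [3/8 + 1/32*0/1, 3/8 + 1/32*1/4) = [3/8, 49/128) <- contains code 775/2048
  'f': [3/8 + 1/32*1/4, 3/8 + 1/32*3/8) = [49/128, 99/256)
  'd': [3/8 + 1/32*3/8, 3/8 + 1/32*1/2) = [99/256, 25/64)
  'b': [3/8 + 1/32*1/2, 3/8 + 1/32*1/1) = [25/64, 13/32)
  emit 'a', narrow to [3/8, 49/128)
Step 4: interval [3/8, 49/128), width = 49/128 - 3/8 = 1/128
  'a': [3/8 + 1/128*0/1, 3/8 + 1/128*1/4) = [3/8, 193/512)
  'f': [3/8 + 1/128*1/4, 3/8 + 1/128*3/8) = [193/512, 387/1024)
  'd': [3/8 + 1/128*3/8, 3/8 + 1/128*1/2) = [387/1024, 97/256) <- contains code 775/2048
  'b': [3/8 + 1/128*1/2, 3/8 + 1/128*1/1) = [97/256, 49/128)
  emit 'd', narrow to [387/1024, 97/256)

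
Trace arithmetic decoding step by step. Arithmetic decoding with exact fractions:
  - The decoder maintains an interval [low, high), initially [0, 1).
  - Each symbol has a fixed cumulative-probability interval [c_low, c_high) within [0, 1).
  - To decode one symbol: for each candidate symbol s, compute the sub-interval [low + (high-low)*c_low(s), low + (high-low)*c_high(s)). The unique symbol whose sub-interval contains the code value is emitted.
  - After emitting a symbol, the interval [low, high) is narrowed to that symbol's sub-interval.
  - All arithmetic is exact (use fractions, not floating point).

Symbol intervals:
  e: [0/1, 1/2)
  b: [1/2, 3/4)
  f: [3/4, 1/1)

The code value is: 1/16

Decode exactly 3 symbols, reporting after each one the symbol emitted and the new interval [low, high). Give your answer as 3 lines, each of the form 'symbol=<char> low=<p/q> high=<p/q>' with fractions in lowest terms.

Step 1: interval [0/1, 1/1), width = 1/1 - 0/1 = 1/1
  'e': [0/1 + 1/1*0/1, 0/1 + 1/1*1/2) = [0/1, 1/2) <- contains code 1/16
  'b': [0/1 + 1/1*1/2, 0/1 + 1/1*3/4) = [1/2, 3/4)
  'f': [0/1 + 1/1*3/4, 0/1 + 1/1*1/1) = [3/4, 1/1)
  emit 'e', narrow to [0/1, 1/2)
Step 2: interval [0/1, 1/2), width = 1/2 - 0/1 = 1/2
  'e': [0/1 + 1/2*0/1, 0/1 + 1/2*1/2) = [0/1, 1/4) <- contains code 1/16
  'b': [0/1 + 1/2*1/2, 0/1 + 1/2*3/4) = [1/4, 3/8)
  'f': [0/1 + 1/2*3/4, 0/1 + 1/2*1/1) = [3/8, 1/2)
  emit 'e', narrow to [0/1, 1/4)
Step 3: interval [0/1, 1/4), width = 1/4 - 0/1 = 1/4
  'e': [0/1 + 1/4*0/1, 0/1 + 1/4*1/2) = [0/1, 1/8) <- contains code 1/16
  'b': [0/1 + 1/4*1/2, 0/1 + 1/4*3/4) = [1/8, 3/16)
  'f': [0/1 + 1/4*3/4, 0/1 + 1/4*1/1) = [3/16, 1/4)
  emit 'e', narrow to [0/1, 1/8)

Answer: symbol=e low=0/1 high=1/2
symbol=e low=0/1 high=1/4
symbol=e low=0/1 high=1/8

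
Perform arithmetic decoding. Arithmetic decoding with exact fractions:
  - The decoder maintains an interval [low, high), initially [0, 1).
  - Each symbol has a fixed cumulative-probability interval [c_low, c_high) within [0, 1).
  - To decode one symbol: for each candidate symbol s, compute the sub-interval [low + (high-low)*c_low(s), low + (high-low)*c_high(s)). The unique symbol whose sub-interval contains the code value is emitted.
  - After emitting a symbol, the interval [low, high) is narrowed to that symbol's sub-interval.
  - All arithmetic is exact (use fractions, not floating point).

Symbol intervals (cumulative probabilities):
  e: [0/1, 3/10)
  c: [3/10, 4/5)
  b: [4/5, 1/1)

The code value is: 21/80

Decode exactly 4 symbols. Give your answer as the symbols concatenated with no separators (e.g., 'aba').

Step 1: interval [0/1, 1/1), width = 1/1 - 0/1 = 1/1
  'e': [0/1 + 1/1*0/1, 0/1 + 1/1*3/10) = [0/1, 3/10) <- contains code 21/80
  'c': [0/1 + 1/1*3/10, 0/1 + 1/1*4/5) = [3/10, 4/5)
  'b': [0/1 + 1/1*4/5, 0/1 + 1/1*1/1) = [4/5, 1/1)
  emit 'e', narrow to [0/1, 3/10)
Step 2: interval [0/1, 3/10), width = 3/10 - 0/1 = 3/10
  'e': [0/1 + 3/10*0/1, 0/1 + 3/10*3/10) = [0/1, 9/100)
  'c': [0/1 + 3/10*3/10, 0/1 + 3/10*4/5) = [9/100, 6/25)
  'b': [0/1 + 3/10*4/5, 0/1 + 3/10*1/1) = [6/25, 3/10) <- contains code 21/80
  emit 'b', narrow to [6/25, 3/10)
Step 3: interval [6/25, 3/10), width = 3/10 - 6/25 = 3/50
  'e': [6/25 + 3/50*0/1, 6/25 + 3/50*3/10) = [6/25, 129/500)
  'c': [6/25 + 3/50*3/10, 6/25 + 3/50*4/5) = [129/500, 36/125) <- contains code 21/80
  'b': [6/25 + 3/50*4/5, 6/25 + 3/50*1/1) = [36/125, 3/10)
  emit 'c', narrow to [129/500, 36/125)
Step 4: interval [129/500, 36/125), width = 36/125 - 129/500 = 3/100
  'e': [129/500 + 3/100*0/1, 129/500 + 3/100*3/10) = [129/500, 267/1000) <- contains code 21/80
  'c': [129/500 + 3/100*3/10, 129/500 + 3/100*4/5) = [267/1000, 141/500)
  'b': [129/500 + 3/100*4/5, 129/500 + 3/100*1/1) = [141/500, 36/125)
  emit 'e', narrow to [129/500, 267/1000)

Answer: ebce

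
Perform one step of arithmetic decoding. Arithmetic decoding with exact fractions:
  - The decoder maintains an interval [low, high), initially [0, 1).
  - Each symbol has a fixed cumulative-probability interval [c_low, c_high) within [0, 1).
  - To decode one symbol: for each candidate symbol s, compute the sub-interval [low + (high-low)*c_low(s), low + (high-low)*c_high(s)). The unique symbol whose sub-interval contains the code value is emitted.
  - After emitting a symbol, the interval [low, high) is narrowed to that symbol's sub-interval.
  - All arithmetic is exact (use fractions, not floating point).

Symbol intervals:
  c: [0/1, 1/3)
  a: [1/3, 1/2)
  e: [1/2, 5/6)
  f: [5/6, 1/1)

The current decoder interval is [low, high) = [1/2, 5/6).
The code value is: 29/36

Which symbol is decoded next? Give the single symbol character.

Interval width = high − low = 5/6 − 1/2 = 1/3
Scaled code = (code − low) / width = (29/36 − 1/2) / 1/3 = 11/12
  c: [0/1, 1/3) 
  a: [1/3, 1/2) 
  e: [1/2, 5/6) 
  f: [5/6, 1/1) ← scaled code falls here ✓

Answer: f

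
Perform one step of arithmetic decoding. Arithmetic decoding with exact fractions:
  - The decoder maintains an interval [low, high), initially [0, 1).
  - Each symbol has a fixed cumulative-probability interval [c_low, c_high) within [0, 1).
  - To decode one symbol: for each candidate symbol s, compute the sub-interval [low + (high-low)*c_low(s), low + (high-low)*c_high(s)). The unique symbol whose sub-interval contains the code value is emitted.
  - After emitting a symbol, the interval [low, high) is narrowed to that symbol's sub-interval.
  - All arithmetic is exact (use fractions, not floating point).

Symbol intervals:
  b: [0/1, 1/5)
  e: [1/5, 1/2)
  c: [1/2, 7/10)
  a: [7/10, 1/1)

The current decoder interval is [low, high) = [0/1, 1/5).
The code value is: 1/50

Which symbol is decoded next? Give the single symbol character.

Answer: b

Derivation:
Interval width = high − low = 1/5 − 0/1 = 1/5
Scaled code = (code − low) / width = (1/50 − 0/1) / 1/5 = 1/10
  b: [0/1, 1/5) ← scaled code falls here ✓
  e: [1/5, 1/2) 
  c: [1/2, 7/10) 
  a: [7/10, 1/1) 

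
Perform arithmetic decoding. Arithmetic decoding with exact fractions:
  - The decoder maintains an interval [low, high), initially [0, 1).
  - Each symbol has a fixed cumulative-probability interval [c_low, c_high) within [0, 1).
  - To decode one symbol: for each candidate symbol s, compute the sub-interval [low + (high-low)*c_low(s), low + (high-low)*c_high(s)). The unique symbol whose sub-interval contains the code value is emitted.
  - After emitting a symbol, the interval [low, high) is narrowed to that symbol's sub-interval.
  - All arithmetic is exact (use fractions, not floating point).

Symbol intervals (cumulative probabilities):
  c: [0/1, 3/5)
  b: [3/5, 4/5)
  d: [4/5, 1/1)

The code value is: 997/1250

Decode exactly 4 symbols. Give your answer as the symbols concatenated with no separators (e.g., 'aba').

Answer: bddb

Derivation:
Step 1: interval [0/1, 1/1), width = 1/1 - 0/1 = 1/1
  'c': [0/1 + 1/1*0/1, 0/1 + 1/1*3/5) = [0/1, 3/5)
  'b': [0/1 + 1/1*3/5, 0/1 + 1/1*4/5) = [3/5, 4/5) <- contains code 997/1250
  'd': [0/1 + 1/1*4/5, 0/1 + 1/1*1/1) = [4/5, 1/1)
  emit 'b', narrow to [3/5, 4/5)
Step 2: interval [3/5, 4/5), width = 4/5 - 3/5 = 1/5
  'c': [3/5 + 1/5*0/1, 3/5 + 1/5*3/5) = [3/5, 18/25)
  'b': [3/5 + 1/5*3/5, 3/5 + 1/5*4/5) = [18/25, 19/25)
  'd': [3/5 + 1/5*4/5, 3/5 + 1/5*1/1) = [19/25, 4/5) <- contains code 997/1250
  emit 'd', narrow to [19/25, 4/5)
Step 3: interval [19/25, 4/5), width = 4/5 - 19/25 = 1/25
  'c': [19/25 + 1/25*0/1, 19/25 + 1/25*3/5) = [19/25, 98/125)
  'b': [19/25 + 1/25*3/5, 19/25 + 1/25*4/5) = [98/125, 99/125)
  'd': [19/25 + 1/25*4/5, 19/25 + 1/25*1/1) = [99/125, 4/5) <- contains code 997/1250
  emit 'd', narrow to [99/125, 4/5)
Step 4: interval [99/125, 4/5), width = 4/5 - 99/125 = 1/125
  'c': [99/125 + 1/125*0/1, 99/125 + 1/125*3/5) = [99/125, 498/625)
  'b': [99/125 + 1/125*3/5, 99/125 + 1/125*4/5) = [498/625, 499/625) <- contains code 997/1250
  'd': [99/125 + 1/125*4/5, 99/125 + 1/125*1/1) = [499/625, 4/5)
  emit 'b', narrow to [498/625, 499/625)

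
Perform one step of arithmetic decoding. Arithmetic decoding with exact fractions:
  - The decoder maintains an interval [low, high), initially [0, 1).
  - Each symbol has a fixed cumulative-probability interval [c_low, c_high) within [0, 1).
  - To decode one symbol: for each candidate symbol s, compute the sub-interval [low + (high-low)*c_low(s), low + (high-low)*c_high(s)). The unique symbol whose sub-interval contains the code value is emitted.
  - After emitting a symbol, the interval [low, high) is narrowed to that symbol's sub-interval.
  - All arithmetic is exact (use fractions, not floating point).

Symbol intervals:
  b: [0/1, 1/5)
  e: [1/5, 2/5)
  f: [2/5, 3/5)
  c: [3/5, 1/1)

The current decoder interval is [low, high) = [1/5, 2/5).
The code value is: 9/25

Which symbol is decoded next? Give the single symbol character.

Answer: c

Derivation:
Interval width = high − low = 2/5 − 1/5 = 1/5
Scaled code = (code − low) / width = (9/25 − 1/5) / 1/5 = 4/5
  b: [0/1, 1/5) 
  e: [1/5, 2/5) 
  f: [2/5, 3/5) 
  c: [3/5, 1/1) ← scaled code falls here ✓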